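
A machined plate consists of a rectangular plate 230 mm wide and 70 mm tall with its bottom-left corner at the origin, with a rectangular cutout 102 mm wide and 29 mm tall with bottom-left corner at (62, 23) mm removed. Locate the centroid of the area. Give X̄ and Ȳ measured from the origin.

X̄ = 115.45 mm, Ȳ = 34.44 mm

Part | A | x̄ᵢ | ȳᵢ | A·x̄ᵢ | A·ȳᵢ
plate | 16100.00 | 115.00 | 35.00 | 1851500.00 | 563500.00
hole | -2958.00 | 113.00 | 37.50 | -334254.00 | -110925.00
Σ | 13142.00 |  |  | 1517246.00 | 452575.00
X̄ = 1517246.00 / 13142.00 = 115.45 mm
Ȳ = 452575.00 / 13142.00 = 34.44 mm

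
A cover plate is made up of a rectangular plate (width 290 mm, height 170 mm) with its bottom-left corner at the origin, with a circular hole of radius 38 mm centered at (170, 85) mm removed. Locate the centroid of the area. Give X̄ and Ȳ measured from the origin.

X̄ = 142.47 mm, Ȳ = 85.00 mm

plate: A = 290 × 170 = 49300.00, centroid at (145.00, 85.00).
hole: A = −π·38² = -4536.46, centroid at (170.00, 85.00).
ΣA = 44763.54 mm², ΣAX̄ = 6377301.84 mm³, ΣAȲ = 3804900.92 mm³.
X̄ = 6377301.84/44763.54 = 142.47 mm; Ȳ = 3804900.92/44763.54 = 85.00 mm.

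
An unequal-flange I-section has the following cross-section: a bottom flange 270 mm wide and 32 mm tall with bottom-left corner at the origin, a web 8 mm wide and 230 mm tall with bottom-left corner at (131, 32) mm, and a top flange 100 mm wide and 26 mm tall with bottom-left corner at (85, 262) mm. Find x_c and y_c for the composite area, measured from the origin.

bottom flange: A = 270 × 32 = 8640.00, centroid at (135.00, 16.00).
web: A = 8 × 230 = 1840.00, centroid at (135.00, 147.00).
top flange: A = 100 × 26 = 2600.00, centroid at (135.00, 275.00).
ΣA = 13080.00 mm²
ΣAx_c = (8640.00)(135.00) + (1840.00)(135.00) + (2600.00)(135.00) = 1765800.00 mm³
ΣAy_c = (8640.00)(16.00) + (1840.00)(147.00) + (2600.00)(275.00) = 1123720.00 mm³
x_c = 1765800.00 / 13080.00 = 135.00 mm
y_c = 1123720.00 / 13080.00 = 85.91 mm

x_c = 135.00 mm, y_c = 85.91 mm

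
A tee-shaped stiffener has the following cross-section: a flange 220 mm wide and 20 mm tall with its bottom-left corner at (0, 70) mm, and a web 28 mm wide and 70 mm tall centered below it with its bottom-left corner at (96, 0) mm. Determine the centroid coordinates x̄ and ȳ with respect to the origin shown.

x̄ = 110.00 mm, ȳ = 66.13 mm

web: A = 28 × 70 = 1960.00, centroid at (110.00, 35.00).
flange: A = 220 × 20 = 4400.00, centroid at (110.00, 80.00).
ΣA = 6360.00 mm²
ΣAx̄ = (1960.00)(110.00) + (4400.00)(110.00) = 699600.00 mm³
ΣAȳ = (1960.00)(35.00) + (4400.00)(80.00) = 420600.00 mm³
x̄ = 699600.00 / 6360.00 = 110.00 mm
ȳ = 420600.00 / 6360.00 = 66.13 mm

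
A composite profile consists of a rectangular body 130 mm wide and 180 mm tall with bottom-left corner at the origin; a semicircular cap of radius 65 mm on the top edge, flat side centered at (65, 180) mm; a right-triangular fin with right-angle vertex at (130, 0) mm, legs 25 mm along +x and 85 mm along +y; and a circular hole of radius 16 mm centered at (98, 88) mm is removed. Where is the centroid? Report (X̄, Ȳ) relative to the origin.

Part | A | x̄ᵢ | ȳᵢ | A·x̄ᵢ | A·ȳᵢ
rectangular body | 23400.00 | 65.00 | 90.00 | 1521000.00 | 2106000.00
semicircular top | 6636.61 | 65.00 | 207.59 | 431379.94 | 1377673.94
triangular fin | 1062.50 | 138.33 | 28.33 | 146979.17 | 30104.17
hole | -804.25 | 98.00 | 88.00 | -78816.28 | -70773.80
Σ | 30294.87 |  |  | 2020542.83 | 3443004.31
X̄ = 2020542.83 / 30294.87 = 66.70 mm
Ȳ = 3443004.31 / 30294.87 = 113.65 mm

X̄ = 66.70 mm, Ȳ = 113.65 mm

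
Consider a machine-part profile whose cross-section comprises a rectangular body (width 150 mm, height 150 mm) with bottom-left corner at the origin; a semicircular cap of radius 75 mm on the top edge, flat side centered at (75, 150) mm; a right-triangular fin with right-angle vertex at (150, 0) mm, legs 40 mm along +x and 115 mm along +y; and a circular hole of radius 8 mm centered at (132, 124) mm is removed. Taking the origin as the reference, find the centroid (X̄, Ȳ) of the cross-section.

rectangular body: A = 150 × 150 = 22500.00, centroid at (75.00, 75.00).
semicircular top: A = ½π·75² = 8835.73, centroid at (75.00, 181.83).
triangular fin: A = ½·40·115 = 2300.00, centroid at (163.33, 38.33).
hole: A = −π·8² = -201.06, centroid at (132.00, 124.00).
ΣA = 33434.67 mm²
ΣAX̄ = (22500.00)(75.00) + (8835.73)(75.00) + (2300.00)(163.33) + (-201.06)(132.00) = 2699306.19 mm³
ΣAȲ = (22500.00)(75.00) + (8835.73)(181.83) + (2300.00)(38.33) + (-201.06)(124.00) = 3357344.39 mm³
X̄ = 2699306.19 / 33434.67 = 80.73 mm
Ȳ = 3357344.39 / 33434.67 = 100.42 mm

X̄ = 80.73 mm, Ȳ = 100.42 mm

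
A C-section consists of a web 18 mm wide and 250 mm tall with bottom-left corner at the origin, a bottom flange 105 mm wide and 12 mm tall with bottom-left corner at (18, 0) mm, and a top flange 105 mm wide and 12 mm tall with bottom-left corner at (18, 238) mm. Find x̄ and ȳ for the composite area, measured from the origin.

web: A = 18 × 250 = 4500.00, centroid at (9.00, 125.00).
bottom flange: A = 105 × 12 = 1260.00, centroid at (70.50, 6.00).
top flange: A = 105 × 12 = 1260.00, centroid at (70.50, 244.00).
ΣA = 7020.00 mm²
ΣAx̄ = (4500.00)(9.00) + (1260.00)(70.50) + (1260.00)(70.50) = 218160.00 mm³
ΣAȳ = (4500.00)(125.00) + (1260.00)(6.00) + (1260.00)(244.00) = 877500.00 mm³
x̄ = 218160.00 / 7020.00 = 31.08 mm
ȳ = 877500.00 / 7020.00 = 125.00 mm

x̄ = 31.08 mm, ȳ = 125.00 mm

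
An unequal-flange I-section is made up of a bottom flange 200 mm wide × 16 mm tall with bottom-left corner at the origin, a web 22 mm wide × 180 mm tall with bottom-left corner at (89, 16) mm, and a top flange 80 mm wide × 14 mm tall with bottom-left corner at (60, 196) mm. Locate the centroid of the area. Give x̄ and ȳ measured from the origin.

bottom flange: A = 200 × 16 = 3200.00, centroid at (100.00, 8.00).
web: A = 22 × 180 = 3960.00, centroid at (100.00, 106.00).
top flange: A = 80 × 14 = 1120.00, centroid at (100.00, 203.00).
ΣA = 8280.00 mm²
ΣAx̄ = (3200.00)(100.00) + (3960.00)(100.00) + (1120.00)(100.00) = 828000.00 mm³
ΣAȳ = (3200.00)(8.00) + (3960.00)(106.00) + (1120.00)(203.00) = 672720.00 mm³
x̄ = 828000.00 / 8280.00 = 100.00 mm
ȳ = 672720.00 / 8280.00 = 81.25 mm

x̄ = 100.00 mm, ȳ = 81.25 mm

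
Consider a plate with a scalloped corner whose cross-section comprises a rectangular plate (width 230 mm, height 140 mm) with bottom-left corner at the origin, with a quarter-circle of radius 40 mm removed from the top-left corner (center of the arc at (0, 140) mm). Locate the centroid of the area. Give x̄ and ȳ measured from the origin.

x̄ = 118.98 mm, ȳ = 67.85 mm

plate: A = 230 × 140 = 32200.00, centroid at (115.00, 70.00).
removed quarter-circle: A = −¼π·40² = -1256.64, centroid at (16.98, 123.02).
ΣA = 30943.36 mm²
ΣAx̄ = (32200.00)(115.00) + (-1256.64)(16.98) = 3681666.67 mm³
ΣAȳ = (32200.00)(70.00) + (-1256.64)(123.02) = 2099404.14 mm³
x̄ = 3681666.67 / 30943.36 = 118.98 mm
ȳ = 2099404.14 / 30943.36 = 67.85 mm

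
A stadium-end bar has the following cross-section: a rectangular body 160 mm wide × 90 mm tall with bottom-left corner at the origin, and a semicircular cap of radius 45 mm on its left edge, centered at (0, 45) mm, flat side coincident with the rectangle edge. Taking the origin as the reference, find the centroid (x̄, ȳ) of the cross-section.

Part | A | x̄ᵢ | ȳᵢ | A·x̄ᵢ | A·ȳᵢ
rectangular body | 14400.00 | 80.00 | 45.00 | 1152000.00 | 648000.00
semicircular end | 3180.86 | -19.10 | 45.00 | -60750.00 | 143138.82
Σ | 17580.86 |  |  | 1091250.00 | 791138.82
x̄ = 1091250.00 / 17580.86 = 62.07 mm
ȳ = 791138.82 / 17580.86 = 45.00 mm

x̄ = 62.07 mm, ȳ = 45.00 mm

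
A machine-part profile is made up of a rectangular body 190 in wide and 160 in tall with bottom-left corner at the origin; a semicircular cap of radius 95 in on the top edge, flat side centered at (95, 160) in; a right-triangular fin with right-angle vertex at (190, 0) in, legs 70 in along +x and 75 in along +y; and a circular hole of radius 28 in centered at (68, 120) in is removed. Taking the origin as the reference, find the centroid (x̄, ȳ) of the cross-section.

x̄ = 103.43 in, ȳ = 112.70 in

rectangular body: A = 190 × 160 = 30400.00, centroid at (95.00, 80.00).
semicircular top: A = ½π·95² = 14176.44, centroid at (95.00, 200.32).
triangular fin: A = ½·70·75 = 2625.00, centroid at (213.33, 25.00).
hole: A = −π·28² = -2463.01, centroid at (68.00, 120.00).
ΣA = 44738.43 in²
ΣAx̄ = (30400.00)(95.00) + (14176.44)(95.00) + (2625.00)(213.33) + (-2463.01)(68.00) = 4627276.91 in³
ΣAȳ = (30400.00)(80.00) + (14176.44)(200.32) + (2625.00)(25.00) + (-2463.01)(120.00) = 5041877.19 in³
x̄ = 4627276.91 / 44738.43 = 103.43 in
ȳ = 5041877.19 / 44738.43 = 112.70 in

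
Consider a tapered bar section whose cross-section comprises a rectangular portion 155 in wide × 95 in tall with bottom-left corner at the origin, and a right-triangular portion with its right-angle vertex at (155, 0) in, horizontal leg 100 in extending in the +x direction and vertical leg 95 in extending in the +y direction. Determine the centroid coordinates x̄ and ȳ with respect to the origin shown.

rectangular portion: A = 155 × 95 = 14725.00, centroid at (77.50, 47.50).
triangular portion: A = ½·100·95 = 4750.00, centroid at (188.33, 31.67).
ΣA = 19475.00 in²
ΣAx̄ = (14725.00)(77.50) + (4750.00)(188.33) = 2035770.83 in³
ΣAȳ = (14725.00)(47.50) + (4750.00)(31.67) = 849854.17 in³
x̄ = 2035770.83 / 19475.00 = 104.53 in
ȳ = 849854.17 / 19475.00 = 43.64 in

x̄ = 104.53 in, ȳ = 43.64 in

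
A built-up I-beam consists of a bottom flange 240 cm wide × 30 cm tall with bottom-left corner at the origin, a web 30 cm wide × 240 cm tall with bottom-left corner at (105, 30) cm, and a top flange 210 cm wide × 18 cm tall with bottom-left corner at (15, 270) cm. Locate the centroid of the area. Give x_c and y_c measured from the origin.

bottom flange: A = 240 × 30 = 7200.00, centroid at (120.00, 15.00).
web: A = 30 × 240 = 7200.00, centroid at (120.00, 150.00).
top flange: A = 210 × 18 = 3780.00, centroid at (120.00, 279.00).
ΣA = 18180.00 cm², ΣAx_c = 2181600.00 cm³, ΣAy_c = 2242620.00 cm³.
x_c = 2181600.00/18180.00 = 120.00 cm; y_c = 2242620.00/18180.00 = 123.36 cm.

x_c = 120.00 cm, y_c = 123.36 cm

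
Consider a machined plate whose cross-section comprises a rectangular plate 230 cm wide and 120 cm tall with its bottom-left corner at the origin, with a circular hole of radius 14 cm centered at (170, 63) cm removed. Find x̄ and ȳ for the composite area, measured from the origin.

x̄ = 113.74 cm, ȳ = 59.93 cm

plate: A = 230 × 120 = 27600.00, centroid at (115.00, 60.00).
hole: A = −π·14² = -615.75, centroid at (170.00, 63.00).
ΣA = 26984.25 cm², ΣAx̄ = 3069322.13 cm³, ΣAȳ = 1617207.61 cm³.
x̄ = 3069322.13/26984.25 = 113.74 cm; ȳ = 1617207.61/26984.25 = 59.93 cm.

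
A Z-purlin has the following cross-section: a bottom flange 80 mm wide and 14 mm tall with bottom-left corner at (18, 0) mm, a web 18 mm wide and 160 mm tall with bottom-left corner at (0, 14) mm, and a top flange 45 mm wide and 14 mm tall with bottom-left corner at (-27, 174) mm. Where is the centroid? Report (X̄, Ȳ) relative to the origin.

Part | A | x̄ᵢ | ȳᵢ | A·x̄ᵢ | A·ȳᵢ
bottom flange | 1120.00 | 58.00 | 7.00 | 64960.00 | 7840.00
web | 2880.00 | 9.00 | 94.00 | 25920.00 | 270720.00
top flange | 630.00 | -4.50 | 181.00 | -2835.00 | 114030.00
Σ | 4630.00 |  |  | 88045.00 | 392590.00
X̄ = 88045.00 / 4630.00 = 19.02 mm
Ȳ = 392590.00 / 4630.00 = 84.79 mm

X̄ = 19.02 mm, Ȳ = 84.79 mm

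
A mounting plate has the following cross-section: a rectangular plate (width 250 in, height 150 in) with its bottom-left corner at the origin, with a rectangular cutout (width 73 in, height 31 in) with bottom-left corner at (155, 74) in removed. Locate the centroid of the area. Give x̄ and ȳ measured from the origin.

x̄ = 120.73 in, ȳ = 74.07 in

plate: A = 250 × 150 = 37500.00, centroid at (125.00, 75.00).
hole: A = −(73 × 31) = -2263.00, centroid at (191.50, 89.50).
ΣA = 35237.00 in²
ΣAx̄ = (37500.00)(125.00) + (-2263.00)(191.50) = 4254135.50 in³
ΣAȳ = (37500.00)(75.00) + (-2263.00)(89.50) = 2609961.50 in³
x̄ = 4254135.50 / 35237.00 = 120.73 in
ȳ = 2609961.50 / 35237.00 = 74.07 in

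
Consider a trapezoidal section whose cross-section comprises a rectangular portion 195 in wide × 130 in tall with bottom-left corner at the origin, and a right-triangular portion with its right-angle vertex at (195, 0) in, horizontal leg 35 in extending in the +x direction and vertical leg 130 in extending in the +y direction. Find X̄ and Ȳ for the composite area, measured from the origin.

Part | A | x̄ᵢ | ȳᵢ | A·x̄ᵢ | A·ȳᵢ
rectangular portion | 25350.00 | 97.50 | 65.00 | 2471625.00 | 1647750.00
triangular portion | 2275.00 | 206.67 | 43.33 | 470166.67 | 98583.33
Σ | 27625.00 |  |  | 2941791.67 | 1746333.33
X̄ = 2941791.67 / 27625.00 = 106.49 in
Ȳ = 1746333.33 / 27625.00 = 63.22 in

X̄ = 106.49 in, Ȳ = 63.22 in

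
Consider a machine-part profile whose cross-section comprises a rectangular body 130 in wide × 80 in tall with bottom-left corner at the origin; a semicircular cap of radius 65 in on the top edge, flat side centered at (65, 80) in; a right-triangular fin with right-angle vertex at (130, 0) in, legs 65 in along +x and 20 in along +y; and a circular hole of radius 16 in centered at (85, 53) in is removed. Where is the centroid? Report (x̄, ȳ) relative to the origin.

x̄ = 67.38 in, ȳ = 64.67 in

rectangular body: A = 130 × 80 = 10400.00, centroid at (65.00, 40.00).
semicircular top: A = ½π·65² = 6636.61, centroid at (65.00, 107.59).
triangular fin: A = ½·65·20 = 650.00, centroid at (151.67, 6.67).
hole: A = −π·16² = -804.25, centroid at (85.00, 53.00).
ΣA = 16882.37 in², ΣAx̄ = 1137602.22 in³, ΣAȳ = 1091720.70 in³.
x̄ = 1137602.22/16882.37 = 67.38 in; ȳ = 1091720.70/16882.37 = 64.67 in.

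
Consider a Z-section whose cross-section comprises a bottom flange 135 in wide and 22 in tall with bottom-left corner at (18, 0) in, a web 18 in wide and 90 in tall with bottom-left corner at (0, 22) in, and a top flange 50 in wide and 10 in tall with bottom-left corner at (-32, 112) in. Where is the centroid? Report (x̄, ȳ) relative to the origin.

x̄ = 52.07 in, ȳ = 39.24 in

bottom flange: A = 135 × 22 = 2970.00, centroid at (85.50, 11.00).
web: A = 18 × 90 = 1620.00, centroid at (9.00, 67.00).
top flange: A = 50 × 10 = 500.00, centroid at (-7.00, 117.00).
ΣA = 5090.00 in², ΣAx̄ = 265015.00 in³, ΣAȳ = 199710.00 in³.
x̄ = 265015.00/5090.00 = 52.07 in; ȳ = 199710.00/5090.00 = 39.24 in.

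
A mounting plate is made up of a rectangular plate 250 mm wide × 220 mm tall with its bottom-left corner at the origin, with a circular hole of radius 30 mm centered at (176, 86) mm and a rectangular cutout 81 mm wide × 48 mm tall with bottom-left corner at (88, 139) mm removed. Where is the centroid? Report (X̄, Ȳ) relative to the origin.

plate: A = 250 × 220 = 55000.00, centroid at (125.00, 110.00).
hole 1: A = −π·30² = -2827.43, centroid at (176.00, 86.00).
hole 2: A = −(81 × 48) = -3888.00, centroid at (128.50, 163.00).
ΣA = 48284.57 mm²
ΣAX̄ = (55000.00)(125.00) + (-2827.43)(176.00) + (-3888.00)(128.50) = 5877763.72 mm³
ΣAȲ = (55000.00)(110.00) + (-2827.43)(86.00) + (-3888.00)(163.00) = 5173096.73 mm³
X̄ = 5877763.72 / 48284.57 = 121.73 mm
Ȳ = 5173096.73 / 48284.57 = 107.14 mm

X̄ = 121.73 mm, Ȳ = 107.14 mm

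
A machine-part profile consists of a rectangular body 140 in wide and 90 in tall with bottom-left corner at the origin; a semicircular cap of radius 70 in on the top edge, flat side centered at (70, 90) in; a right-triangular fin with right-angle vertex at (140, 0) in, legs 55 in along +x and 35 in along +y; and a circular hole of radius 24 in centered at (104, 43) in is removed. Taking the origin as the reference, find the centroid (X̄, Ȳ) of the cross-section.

Part | A | x̄ᵢ | ȳᵢ | A·x̄ᵢ | A·ȳᵢ
rectangular body | 12600.00 | 70.00 | 45.00 | 882000.00 | 567000.00
semicircular top | 7696.90 | 70.00 | 119.71 | 538783.14 | 921387.85
triangular fin | 962.50 | 158.33 | 11.67 | 152395.83 | 11229.17
hole | -1809.56 | 104.00 | 43.00 | -188193.97 | -77810.97
Σ | 19449.84 |  |  | 1384985.01 | 1421806.05
X̄ = 1384985.01 / 19449.84 = 71.21 in
Ȳ = 1421806.05 / 19449.84 = 73.10 in

X̄ = 71.21 in, Ȳ = 73.10 in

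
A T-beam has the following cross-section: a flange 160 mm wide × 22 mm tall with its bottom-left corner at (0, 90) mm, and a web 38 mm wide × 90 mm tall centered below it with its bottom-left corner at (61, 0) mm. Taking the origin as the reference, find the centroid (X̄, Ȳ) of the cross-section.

X̄ = 80.00 mm, Ȳ = 73.40 mm

web: A = 38 × 90 = 3420.00, centroid at (80.00, 45.00).
flange: A = 160 × 22 = 3520.00, centroid at (80.00, 101.00).
ΣA = 6940.00 mm², ΣAX̄ = 555200.00 mm³, ΣAȲ = 509420.00 mm³.
X̄ = 555200.00/6940.00 = 80.00 mm; Ȳ = 509420.00/6940.00 = 73.40 mm.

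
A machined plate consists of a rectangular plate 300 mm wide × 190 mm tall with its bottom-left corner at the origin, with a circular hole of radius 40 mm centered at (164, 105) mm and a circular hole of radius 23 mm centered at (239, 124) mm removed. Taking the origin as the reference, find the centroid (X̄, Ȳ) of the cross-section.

plate: A = 300 × 190 = 57000.00, centroid at (150.00, 95.00).
hole 1: A = −π·40² = -5026.55, centroid at (164.00, 105.00).
hole 2: A = −π·23² = -1661.90, centroid at (239.00, 124.00).
ΣA = 50311.55 mm², ΣAX̄ = 7328451.39 mm³, ΣAȲ = 4681136.52 mm³.
X̄ = 7328451.39/50311.55 = 145.66 mm; Ȳ = 4681136.52/50311.55 = 93.04 mm.

X̄ = 145.66 mm, Ȳ = 93.04 mm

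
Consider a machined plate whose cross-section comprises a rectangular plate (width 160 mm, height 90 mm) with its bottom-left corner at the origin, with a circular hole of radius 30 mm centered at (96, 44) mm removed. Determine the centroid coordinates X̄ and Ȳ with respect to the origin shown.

Part | A | x̄ᵢ | ȳᵢ | A·x̄ᵢ | A·ȳᵢ
plate | 14400.00 | 80.00 | 45.00 | 1152000.00 | 648000.00
hole | -2827.43 | 96.00 | 44.00 | -271433.61 | -124407.07
Σ | 11572.57 |  |  | 880566.39 | 523592.93
X̄ = 880566.39 / 11572.57 = 76.09 mm
Ȳ = 523592.93 / 11572.57 = 45.24 mm

X̄ = 76.09 mm, Ȳ = 45.24 mm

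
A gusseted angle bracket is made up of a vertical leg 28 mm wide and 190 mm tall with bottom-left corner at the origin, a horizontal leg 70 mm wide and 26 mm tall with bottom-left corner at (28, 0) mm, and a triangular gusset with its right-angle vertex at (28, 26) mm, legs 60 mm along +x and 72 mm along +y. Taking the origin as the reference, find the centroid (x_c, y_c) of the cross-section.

x_c = 31.49 mm, y_c = 68.50 mm

Part | A | x̄ᵢ | ȳᵢ | A·x̄ᵢ | A·ȳᵢ
vertical leg | 5320.00 | 14.00 | 95.00 | 74480.00 | 505400.00
horizontal leg | 1820.00 | 63.00 | 13.00 | 114660.00 | 23660.00
gusset | 2160.00 | 48.00 | 50.00 | 103680.00 | 108000.00
Σ | 9300.00 |  |  | 292820.00 | 637060.00
x_c = 292820.00 / 9300.00 = 31.49 mm
y_c = 637060.00 / 9300.00 = 68.50 mm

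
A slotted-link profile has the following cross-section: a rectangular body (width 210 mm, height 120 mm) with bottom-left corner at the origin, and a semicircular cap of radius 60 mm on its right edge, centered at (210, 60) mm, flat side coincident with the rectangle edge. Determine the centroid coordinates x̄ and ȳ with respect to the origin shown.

x̄ = 128.91 mm, ȳ = 60.00 mm

rectangular body: A = 210 × 120 = 25200.00, centroid at (105.00, 60.00).
semicircular end: A = ½π·60² = 5654.87, centroid at (235.46, 60.00).
ΣA = 30854.87 mm², ΣAx̄ = 3977522.02 mm³, ΣAȳ = 1851292.01 mm³.
x̄ = 3977522.02/30854.87 = 128.91 mm; ȳ = 1851292.01/30854.87 = 60.00 mm.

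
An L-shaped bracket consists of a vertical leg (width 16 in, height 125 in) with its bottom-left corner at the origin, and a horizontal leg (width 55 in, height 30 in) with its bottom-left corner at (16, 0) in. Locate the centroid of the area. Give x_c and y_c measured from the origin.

x_c = 24.05 in, y_c = 41.03 in

vertical leg: A = 16 × 125 = 2000.00, centroid at (8.00, 62.50).
horizontal leg: A = 55 × 30 = 1650.00, centroid at (43.50, 15.00).
ΣA = 3650.00 in²
ΣAx_c = (2000.00)(8.00) + (1650.00)(43.50) = 87775.00 in³
ΣAy_c = (2000.00)(62.50) + (1650.00)(15.00) = 149750.00 in³
x_c = 87775.00 / 3650.00 = 24.05 in
y_c = 149750.00 / 3650.00 = 41.03 in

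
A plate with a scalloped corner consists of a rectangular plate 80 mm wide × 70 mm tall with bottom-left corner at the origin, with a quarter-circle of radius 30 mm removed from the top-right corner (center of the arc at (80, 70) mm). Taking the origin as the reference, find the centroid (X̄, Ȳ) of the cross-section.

X̄ = 36.06 mm, Ȳ = 31.78 mm

Part | A | x̄ᵢ | ȳᵢ | A·x̄ᵢ | A·ȳᵢ
plate | 5600.00 | 40.00 | 35.00 | 224000.00 | 196000.00
removed quarter-circle | -706.86 | 67.27 | 57.27 | -47548.67 | -40480.08
Σ | 4893.14 |  |  | 176451.33 | 155519.92
X̄ = 176451.33 / 4893.14 = 36.06 mm
Ȳ = 155519.92 / 4893.14 = 31.78 mm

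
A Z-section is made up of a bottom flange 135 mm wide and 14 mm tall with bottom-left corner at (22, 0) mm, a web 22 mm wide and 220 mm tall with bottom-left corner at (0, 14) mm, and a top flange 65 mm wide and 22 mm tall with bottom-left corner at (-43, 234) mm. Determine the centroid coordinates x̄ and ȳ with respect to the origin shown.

bottom flange: A = 135 × 14 = 1890.00, centroid at (89.50, 7.00).
web: A = 22 × 220 = 4840.00, centroid at (11.00, 124.00).
top flange: A = 65 × 22 = 1430.00, centroid at (-10.50, 245.00).
ΣA = 8160.00 mm²
ΣAx̄ = (1890.00)(89.50) + (4840.00)(11.00) + (1430.00)(-10.50) = 207380.00 mm³
ΣAȳ = (1890.00)(7.00) + (4840.00)(124.00) + (1430.00)(245.00) = 963740.00 mm³
x̄ = 207380.00 / 8160.00 = 25.41 mm
ȳ = 963740.00 / 8160.00 = 118.11 mm

x̄ = 25.41 mm, ȳ = 118.11 mm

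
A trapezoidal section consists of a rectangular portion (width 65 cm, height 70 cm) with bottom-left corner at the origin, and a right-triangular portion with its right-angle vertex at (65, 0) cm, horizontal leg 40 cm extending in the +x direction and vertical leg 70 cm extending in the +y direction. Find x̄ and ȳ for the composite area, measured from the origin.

Part | A | x̄ᵢ | ȳᵢ | A·x̄ᵢ | A·ȳᵢ
rectangular portion | 4550.00 | 32.50 | 35.00 | 147875.00 | 159250.00
triangular portion | 1400.00 | 78.33 | 23.33 | 109666.67 | 32666.67
Σ | 5950.00 |  |  | 257541.67 | 191916.67
x̄ = 257541.67 / 5950.00 = 43.28 cm
ȳ = 191916.67 / 5950.00 = 32.25 cm

x̄ = 43.28 cm, ȳ = 32.25 cm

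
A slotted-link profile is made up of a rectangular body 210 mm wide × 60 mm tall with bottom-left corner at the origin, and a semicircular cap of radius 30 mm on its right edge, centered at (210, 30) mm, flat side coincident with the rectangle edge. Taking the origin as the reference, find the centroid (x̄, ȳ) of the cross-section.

rectangular body: A = 210 × 60 = 12600.00, centroid at (105.00, 30.00).
semicircular end: A = ½π·30² = 1413.72, centroid at (222.73, 30.00).
ΣA = 14013.72 mm²
ΣAx̄ = (12600.00)(105.00) + (1413.72)(222.73) = 1637880.51 mm³
ΣAȳ = (12600.00)(30.00) + (1413.72)(30.00) = 420411.50 mm³
x̄ = 1637880.51 / 14013.72 = 116.88 mm
ȳ = 420411.50 / 14013.72 = 30.00 mm

x̄ = 116.88 mm, ȳ = 30.00 mm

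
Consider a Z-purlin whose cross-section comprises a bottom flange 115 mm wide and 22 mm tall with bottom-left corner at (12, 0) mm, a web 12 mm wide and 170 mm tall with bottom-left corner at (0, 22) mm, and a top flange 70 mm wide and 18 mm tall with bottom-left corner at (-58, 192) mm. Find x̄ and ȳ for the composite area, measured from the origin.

x̄ = 27.29 mm, ȳ = 85.66 mm

Part | A | x̄ᵢ | ȳᵢ | A·x̄ᵢ | A·ȳᵢ
bottom flange | 2530.00 | 69.50 | 11.00 | 175835.00 | 27830.00
web | 2040.00 | 6.00 | 107.00 | 12240.00 | 218280.00
top flange | 1260.00 | -23.00 | 201.00 | -28980.00 | 253260.00
Σ | 5830.00 |  |  | 159095.00 | 499370.00
x̄ = 159095.00 / 5830.00 = 27.29 mm
ȳ = 499370.00 / 5830.00 = 85.66 mm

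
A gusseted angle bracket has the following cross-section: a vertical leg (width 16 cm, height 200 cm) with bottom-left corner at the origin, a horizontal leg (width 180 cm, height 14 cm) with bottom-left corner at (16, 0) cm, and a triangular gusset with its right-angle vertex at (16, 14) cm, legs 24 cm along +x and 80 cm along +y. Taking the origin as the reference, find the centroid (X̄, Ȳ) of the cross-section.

X̄ = 47.27 cm, Ȳ = 56.39 cm

vertical leg: A = 16 × 200 = 3200.00, centroid at (8.00, 100.00).
horizontal leg: A = 180 × 14 = 2520.00, centroid at (106.00, 7.00).
gusset: A = ½·24·80 = 960.00, centroid at (24.00, 40.67).
ΣA = 6680.00 cm²
ΣAX̄ = (3200.00)(8.00) + (2520.00)(106.00) + (960.00)(24.00) = 315760.00 cm³
ΣAȲ = (3200.00)(100.00) + (2520.00)(7.00) + (960.00)(40.67) = 376680.00 cm³
X̄ = 315760.00 / 6680.00 = 47.27 cm
Ȳ = 376680.00 / 6680.00 = 56.39 cm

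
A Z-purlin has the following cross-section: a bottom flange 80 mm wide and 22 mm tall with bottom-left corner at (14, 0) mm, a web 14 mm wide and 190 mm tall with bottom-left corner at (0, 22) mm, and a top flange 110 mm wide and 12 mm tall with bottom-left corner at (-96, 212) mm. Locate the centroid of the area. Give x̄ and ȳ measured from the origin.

bottom flange: A = 80 × 22 = 1760.00, centroid at (54.00, 11.00).
web: A = 14 × 190 = 2660.00, centroid at (7.00, 117.00).
top flange: A = 110 × 12 = 1320.00, centroid at (-41.00, 218.00).
ΣA = 5740.00 mm², ΣAx̄ = 59540.00 mm³, ΣAȳ = 618340.00 mm³.
x̄ = 59540.00/5740.00 = 10.37 mm; ȳ = 618340.00/5740.00 = 107.72 mm.

x̄ = 10.37 mm, ȳ = 107.72 mm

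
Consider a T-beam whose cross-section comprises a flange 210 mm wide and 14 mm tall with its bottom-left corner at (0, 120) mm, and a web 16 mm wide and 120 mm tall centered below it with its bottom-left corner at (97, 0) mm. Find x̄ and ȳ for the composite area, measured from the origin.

x̄ = 105.00 mm, ȳ = 100.53 mm

web: A = 16 × 120 = 1920.00, centroid at (105.00, 60.00).
flange: A = 210 × 14 = 2940.00, centroid at (105.00, 127.00).
ΣA = 4860.00 mm², ΣAx̄ = 510300.00 mm³, ΣAȳ = 488580.00 mm³.
x̄ = 510300.00/4860.00 = 105.00 mm; ȳ = 488580.00/4860.00 = 100.53 mm.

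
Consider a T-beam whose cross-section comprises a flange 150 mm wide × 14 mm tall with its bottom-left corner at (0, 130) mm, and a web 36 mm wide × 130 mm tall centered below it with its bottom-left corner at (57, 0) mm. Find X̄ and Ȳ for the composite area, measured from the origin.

X̄ = 75.00 mm, Ȳ = 87.30 mm

Part | A | x̄ᵢ | ȳᵢ | A·x̄ᵢ | A·ȳᵢ
web | 4680.00 | 75.00 | 65.00 | 351000.00 | 304200.00
flange | 2100.00 | 75.00 | 137.00 | 157500.00 | 287700.00
Σ | 6780.00 |  |  | 508500.00 | 591900.00
X̄ = 508500.00 / 6780.00 = 75.00 mm
Ȳ = 591900.00 / 6780.00 = 87.30 mm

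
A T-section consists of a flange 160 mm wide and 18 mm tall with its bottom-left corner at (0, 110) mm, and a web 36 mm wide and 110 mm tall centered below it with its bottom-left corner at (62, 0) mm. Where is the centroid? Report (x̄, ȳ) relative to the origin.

x̄ = 80.00 mm, ȳ = 81.95 mm

web: A = 36 × 110 = 3960.00, centroid at (80.00, 55.00).
flange: A = 160 × 18 = 2880.00, centroid at (80.00, 119.00).
ΣA = 6840.00 mm², ΣAx̄ = 547200.00 mm³, ΣAȳ = 560520.00 mm³.
x̄ = 547200.00/6840.00 = 80.00 mm; ȳ = 560520.00/6840.00 = 81.95 mm.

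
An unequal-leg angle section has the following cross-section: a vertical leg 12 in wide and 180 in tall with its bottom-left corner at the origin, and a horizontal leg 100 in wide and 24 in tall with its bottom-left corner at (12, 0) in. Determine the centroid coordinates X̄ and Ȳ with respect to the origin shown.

X̄ = 35.47 in, Ȳ = 48.95 in

vertical leg: A = 12 × 180 = 2160.00, centroid at (6.00, 90.00).
horizontal leg: A = 100 × 24 = 2400.00, centroid at (62.00, 12.00).
ΣA = 4560.00 in²
ΣAX̄ = (2160.00)(6.00) + (2400.00)(62.00) = 161760.00 in³
ΣAȲ = (2160.00)(90.00) + (2400.00)(12.00) = 223200.00 in³
X̄ = 161760.00 / 4560.00 = 35.47 in
Ȳ = 223200.00 / 4560.00 = 48.95 in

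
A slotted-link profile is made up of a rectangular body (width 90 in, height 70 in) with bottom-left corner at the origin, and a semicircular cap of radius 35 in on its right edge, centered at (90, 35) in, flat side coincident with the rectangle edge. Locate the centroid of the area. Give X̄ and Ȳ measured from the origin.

rectangular body: A = 90 × 70 = 6300.00, centroid at (45.00, 35.00).
semicircular end: A = ½π·35² = 1924.23, centroid at (104.85, 35.00).
ΣA = 8224.23 in², ΣAX̄ = 485263.63 in³, ΣAȲ = 287847.89 in³.
X̄ = 485263.63/8224.23 = 59.00 in; Ȳ = 287847.89/8224.23 = 35.00 in.

X̄ = 59.00 in, Ȳ = 35.00 in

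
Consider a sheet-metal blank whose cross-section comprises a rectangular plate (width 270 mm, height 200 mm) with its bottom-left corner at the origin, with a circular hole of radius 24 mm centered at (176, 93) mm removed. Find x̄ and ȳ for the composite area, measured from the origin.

plate: A = 270 × 200 = 54000.00, centroid at (135.00, 100.00).
hole: A = −π·24² = -1809.56, centroid at (176.00, 93.00).
ΣA = 52190.44 mm²
ΣAx̄ = (54000.00)(135.00) + (-1809.56)(176.00) = 6971517.90 mm³
ΣAȳ = (54000.00)(100.00) + (-1809.56)(93.00) = 5231711.16 mm³
x̄ = 6971517.90 / 52190.44 = 133.58 mm
ȳ = 5231711.16 / 52190.44 = 100.24 mm

x̄ = 133.58 mm, ȳ = 100.24 mm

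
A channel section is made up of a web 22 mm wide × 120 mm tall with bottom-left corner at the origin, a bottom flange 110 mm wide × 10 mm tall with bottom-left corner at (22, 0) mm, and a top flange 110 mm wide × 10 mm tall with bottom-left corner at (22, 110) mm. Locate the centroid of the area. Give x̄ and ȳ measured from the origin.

x̄ = 41.00 mm, ȳ = 60.00 mm

Part | A | x̄ᵢ | ȳᵢ | A·x̄ᵢ | A·ȳᵢ
web | 2640.00 | 11.00 | 60.00 | 29040.00 | 158400.00
bottom flange | 1100.00 | 77.00 | 5.00 | 84700.00 | 5500.00
top flange | 1100.00 | 77.00 | 115.00 | 84700.00 | 126500.00
Σ | 4840.00 |  |  | 198440.00 | 290400.00
x̄ = 198440.00 / 4840.00 = 41.00 mm
ȳ = 290400.00 / 4840.00 = 60.00 mm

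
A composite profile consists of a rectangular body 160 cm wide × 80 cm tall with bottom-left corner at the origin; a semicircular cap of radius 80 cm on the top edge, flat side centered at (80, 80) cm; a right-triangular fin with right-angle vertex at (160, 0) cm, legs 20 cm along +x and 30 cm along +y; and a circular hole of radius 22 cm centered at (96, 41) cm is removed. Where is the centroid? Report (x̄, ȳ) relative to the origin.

x̄ = 80.08 cm, ȳ = 73.88 cm

rectangular body: A = 160 × 80 = 12800.00, centroid at (80.00, 40.00).
semicircular top: A = ½π·80² = 10053.10, centroid at (80.00, 113.95).
triangular fin: A = ½·20·30 = 300.00, centroid at (166.67, 10.00).
hole: A = −π·22² = -1520.53, centroid at (96.00, 41.00).
ΣA = 21632.57 cm², ΣAx̄ = 1732276.76 cm³, ΣAȳ = 1598239.29 cm³.
x̄ = 1732276.76/21632.57 = 80.08 cm; ȳ = 1598239.29/21632.57 = 73.88 cm.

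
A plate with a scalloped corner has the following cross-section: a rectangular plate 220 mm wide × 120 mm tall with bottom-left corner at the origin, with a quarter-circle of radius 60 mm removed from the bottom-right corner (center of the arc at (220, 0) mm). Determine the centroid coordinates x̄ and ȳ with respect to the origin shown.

x̄ = 99.86 mm, ȳ = 64.14 mm

plate: A = 220 × 120 = 26400.00, centroid at (110.00, 60.00).
removed quarter-circle: A = −¼π·60² = -2827.43, centroid at (194.54, 25.46).
ΣA = 23572.57 mm²
ΣAx̄ = (26400.00)(110.00) + (-2827.43)(194.54) = 2353964.65 mm³
ΣAȳ = (26400.00)(60.00) + (-2827.43)(25.46) = 1512000.00 mm³
x̄ = 2353964.65 / 23572.57 = 99.86 mm
ȳ = 1512000.00 / 23572.57 = 64.14 mm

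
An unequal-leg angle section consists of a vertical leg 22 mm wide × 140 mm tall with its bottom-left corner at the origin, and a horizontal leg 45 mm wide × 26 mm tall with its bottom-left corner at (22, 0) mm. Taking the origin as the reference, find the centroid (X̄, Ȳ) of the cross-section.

X̄ = 20.22 mm, Ȳ = 54.31 mm

vertical leg: A = 22 × 140 = 3080.00, centroid at (11.00, 70.00).
horizontal leg: A = 45 × 26 = 1170.00, centroid at (44.50, 13.00).
ΣA = 4250.00 mm², ΣAX̄ = 85945.00 mm³, ΣAȲ = 230810.00 mm³.
X̄ = 85945.00/4250.00 = 20.22 mm; Ȳ = 230810.00/4250.00 = 54.31 mm.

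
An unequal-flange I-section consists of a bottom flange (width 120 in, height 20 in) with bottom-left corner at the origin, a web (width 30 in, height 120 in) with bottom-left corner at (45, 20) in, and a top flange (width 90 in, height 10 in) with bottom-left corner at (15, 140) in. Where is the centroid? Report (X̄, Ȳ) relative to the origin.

Part | A | x̄ᵢ | ȳᵢ | A·x̄ᵢ | A·ȳᵢ
bottom flange | 2400.00 | 60.00 | 10.00 | 144000.00 | 24000.00
web | 3600.00 | 60.00 | 80.00 | 216000.00 | 288000.00
top flange | 900.00 | 60.00 | 145.00 | 54000.00 | 130500.00
Σ | 6900.00 |  |  | 414000.00 | 442500.00
X̄ = 414000.00 / 6900.00 = 60.00 in
Ȳ = 442500.00 / 6900.00 = 64.13 in

X̄ = 60.00 in, Ȳ = 64.13 in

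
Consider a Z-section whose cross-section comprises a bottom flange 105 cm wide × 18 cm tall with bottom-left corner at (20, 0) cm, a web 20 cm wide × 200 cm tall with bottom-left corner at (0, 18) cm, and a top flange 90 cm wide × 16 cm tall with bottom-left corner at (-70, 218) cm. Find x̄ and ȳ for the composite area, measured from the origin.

x̄ = 19.24 cm, ȳ = 111.11 cm

bottom flange: A = 105 × 18 = 1890.00, centroid at (72.50, 9.00).
web: A = 20 × 200 = 4000.00, centroid at (10.00, 118.00).
top flange: A = 90 × 16 = 1440.00, centroid at (-25.00, 226.00).
ΣA = 7330.00 cm², ΣAx̄ = 141025.00 cm³, ΣAȳ = 814450.00 cm³.
x̄ = 141025.00/7330.00 = 19.24 cm; ȳ = 814450.00/7330.00 = 111.11 cm.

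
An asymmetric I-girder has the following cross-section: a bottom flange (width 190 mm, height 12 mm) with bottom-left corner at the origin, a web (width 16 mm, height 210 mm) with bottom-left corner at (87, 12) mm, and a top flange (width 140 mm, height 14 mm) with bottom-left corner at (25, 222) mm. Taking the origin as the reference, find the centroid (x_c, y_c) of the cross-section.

bottom flange: A = 190 × 12 = 2280.00, centroid at (95.00, 6.00).
web: A = 16 × 210 = 3360.00, centroid at (95.00, 117.00).
top flange: A = 140 × 14 = 1960.00, centroid at (95.00, 229.00).
ΣA = 7600.00 mm², ΣAx_c = 722000.00 mm³, ΣAy_c = 855640.00 mm³.
x_c = 722000.00/7600.00 = 95.00 mm; y_c = 855640.00/7600.00 = 112.58 mm.

x_c = 95.00 mm, y_c = 112.58 mm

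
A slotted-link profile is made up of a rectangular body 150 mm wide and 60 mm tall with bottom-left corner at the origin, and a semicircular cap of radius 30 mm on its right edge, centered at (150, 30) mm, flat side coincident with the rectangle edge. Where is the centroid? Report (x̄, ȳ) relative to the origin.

x̄ = 86.91 mm, ȳ = 30.00 mm

rectangular body: A = 150 × 60 = 9000.00, centroid at (75.00, 30.00).
semicircular end: A = ½π·30² = 1413.72, centroid at (162.73, 30.00).
ΣA = 10413.72 mm², ΣAx̄ = 905057.50 mm³, ΣAȳ = 312411.50 mm³.
x̄ = 905057.50/10413.72 = 86.91 mm; ȳ = 312411.50/10413.72 = 30.00 mm.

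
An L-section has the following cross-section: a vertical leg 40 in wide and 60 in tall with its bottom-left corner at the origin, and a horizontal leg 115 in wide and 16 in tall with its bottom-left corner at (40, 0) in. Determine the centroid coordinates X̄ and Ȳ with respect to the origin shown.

vertical leg: A = 40 × 60 = 2400.00, centroid at (20.00, 30.00).
horizontal leg: A = 115 × 16 = 1840.00, centroid at (97.50, 8.00).
ΣA = 4240.00 in², ΣAX̄ = 227400.00 in³, ΣAȲ = 86720.00 in³.
X̄ = 227400.00/4240.00 = 53.63 in; Ȳ = 86720.00/4240.00 = 20.45 in.

X̄ = 53.63 in, Ȳ = 20.45 in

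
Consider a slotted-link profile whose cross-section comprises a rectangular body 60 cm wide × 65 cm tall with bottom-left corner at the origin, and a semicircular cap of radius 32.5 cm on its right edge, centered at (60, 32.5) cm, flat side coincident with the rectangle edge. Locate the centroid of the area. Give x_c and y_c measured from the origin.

x_c = 43.07 cm, y_c = 32.50 cm

rectangular body: A = 60 × 65 = 3900.00, centroid at (30.00, 32.50).
semicircular end: A = ½π·32.5² = 1659.15, centroid at (73.79, 32.50).
ΣA = 5559.15 cm²
ΣAx_c = (3900.00)(30.00) + (1659.15)(73.79) = 239434.63 cm³
ΣAy_c = (3900.00)(32.50) + (1659.15)(32.50) = 180672.49 cm³
x_c = 239434.63 / 5559.15 = 43.07 cm
y_c = 180672.49 / 5559.15 = 32.50 cm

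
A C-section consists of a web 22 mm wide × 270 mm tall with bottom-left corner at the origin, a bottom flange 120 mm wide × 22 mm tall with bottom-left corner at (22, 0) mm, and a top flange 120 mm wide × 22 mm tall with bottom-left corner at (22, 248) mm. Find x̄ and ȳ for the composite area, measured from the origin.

Part | A | x̄ᵢ | ȳᵢ | A·x̄ᵢ | A·ȳᵢ
web | 5940.00 | 11.00 | 135.00 | 65340.00 | 801900.00
bottom flange | 2640.00 | 82.00 | 11.00 | 216480.00 | 29040.00
top flange | 2640.00 | 82.00 | 259.00 | 216480.00 | 683760.00
Σ | 11220.00 |  |  | 498300.00 | 1514700.00
x̄ = 498300.00 / 11220.00 = 44.41 mm
ȳ = 1514700.00 / 11220.00 = 135.00 mm

x̄ = 44.41 mm, ȳ = 135.00 mm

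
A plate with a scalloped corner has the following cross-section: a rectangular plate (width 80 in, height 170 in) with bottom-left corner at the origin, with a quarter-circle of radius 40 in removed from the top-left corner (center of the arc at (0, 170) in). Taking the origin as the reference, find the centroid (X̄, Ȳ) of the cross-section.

X̄ = 42.34 in, Ȳ = 78.07 in

plate: A = 80 × 170 = 13600.00, centroid at (40.00, 85.00).
removed quarter-circle: A = −¼π·40² = -1256.64, centroid at (16.98, 153.02).
ΣA = 12343.36 in², ΣAX̄ = 522666.67 in³, ΣAȲ = 963705.03 in³.
X̄ = 522666.67/12343.36 = 42.34 in; Ȳ = 963705.03/12343.36 = 78.07 in.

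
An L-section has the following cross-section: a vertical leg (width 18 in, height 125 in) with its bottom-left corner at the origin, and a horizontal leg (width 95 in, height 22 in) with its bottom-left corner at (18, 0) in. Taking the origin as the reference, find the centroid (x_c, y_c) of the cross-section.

Part | A | x̄ᵢ | ȳᵢ | A·x̄ᵢ | A·ȳᵢ
vertical leg | 2250.00 | 9.00 | 62.50 | 20250.00 | 140625.00
horizontal leg | 2090.00 | 65.50 | 11.00 | 136895.00 | 22990.00
Σ | 4340.00 |  |  | 157145.00 | 163615.00
x_c = 157145.00 / 4340.00 = 36.21 in
y_c = 163615.00 / 4340.00 = 37.70 in

x_c = 36.21 in, y_c = 37.70 in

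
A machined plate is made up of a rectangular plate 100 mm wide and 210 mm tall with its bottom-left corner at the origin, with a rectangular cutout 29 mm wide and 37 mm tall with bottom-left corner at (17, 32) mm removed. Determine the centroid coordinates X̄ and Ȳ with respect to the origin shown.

Part | A | x̄ᵢ | ȳᵢ | A·x̄ᵢ | A·ȳᵢ
plate | 21000.00 | 50.00 | 105.00 | 1050000.00 | 2205000.00
hole | -1073.00 | 31.50 | 50.50 | -33799.50 | -54186.50
Σ | 19927.00 |  |  | 1016200.50 | 2150813.50
X̄ = 1016200.50 / 19927.00 = 51.00 mm
Ȳ = 2150813.50 / 19927.00 = 107.93 mm

X̄ = 51.00 mm, Ȳ = 107.93 mm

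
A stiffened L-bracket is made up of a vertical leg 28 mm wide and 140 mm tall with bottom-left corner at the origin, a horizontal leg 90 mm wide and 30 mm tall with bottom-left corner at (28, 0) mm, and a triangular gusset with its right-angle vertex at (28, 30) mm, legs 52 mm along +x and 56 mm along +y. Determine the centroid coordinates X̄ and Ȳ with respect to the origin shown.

vertical leg: A = 28 × 140 = 3920.00, centroid at (14.00, 70.00).
horizontal leg: A = 90 × 30 = 2700.00, centroid at (73.00, 15.00).
gusset: A = ½·52·56 = 1456.00, centroid at (45.33, 48.67).
ΣA = 8076.00 mm²
ΣAX̄ = (3920.00)(14.00) + (2700.00)(73.00) + (1456.00)(45.33) = 317985.33 mm³
ΣAȲ = (3920.00)(70.00) + (2700.00)(15.00) + (1456.00)(48.67) = 385758.67 mm³
X̄ = 317985.33 / 8076.00 = 39.37 mm
Ȳ = 385758.67 / 8076.00 = 47.77 mm

X̄ = 39.37 mm, Ȳ = 47.77 mm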